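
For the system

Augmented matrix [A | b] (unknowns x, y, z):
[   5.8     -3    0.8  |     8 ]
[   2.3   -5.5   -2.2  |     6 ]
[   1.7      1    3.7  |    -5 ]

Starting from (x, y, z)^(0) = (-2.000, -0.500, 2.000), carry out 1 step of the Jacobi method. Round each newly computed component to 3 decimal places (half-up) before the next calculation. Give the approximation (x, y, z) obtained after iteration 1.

Iteration 1:
  x = (8 - (-3)·-0.500 - (0.8)·2.000) / (5.8) = 0.845
  y = (6 - (2.3)·-2.000 - (-2.2)·2.000) / (-5.5) = -2.727
  z = (-5 - (1.7)·-2.000 - (1)·-0.500) / (3.7) = -0.297

(0.845, -2.727, -0.297)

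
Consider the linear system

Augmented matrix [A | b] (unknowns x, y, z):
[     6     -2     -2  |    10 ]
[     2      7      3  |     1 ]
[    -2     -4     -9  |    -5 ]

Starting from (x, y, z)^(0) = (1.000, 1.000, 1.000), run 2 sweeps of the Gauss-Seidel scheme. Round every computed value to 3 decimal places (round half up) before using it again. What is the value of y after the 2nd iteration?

-0.484

Iteration 1:
  x = (10 - (-2)·1.000 - (-2)·1.000) / (6) = 2.333
  y = (1 - (2)·2.333 - (3)·1.000) / (7) = -0.952
  z = (-5 - (-2)·2.333 - (-4)·-0.952) / (-9) = 0.460
Iteration 2:
  x = (10 - (-2)·-0.952 - (-2)·0.460) / (6) = 1.503
  y = (1 - (2)·1.503 - (3)·0.460) / (7) = -0.484
  z = (-5 - (-2)·1.503 - (-4)·-0.484) / (-9) = 0.437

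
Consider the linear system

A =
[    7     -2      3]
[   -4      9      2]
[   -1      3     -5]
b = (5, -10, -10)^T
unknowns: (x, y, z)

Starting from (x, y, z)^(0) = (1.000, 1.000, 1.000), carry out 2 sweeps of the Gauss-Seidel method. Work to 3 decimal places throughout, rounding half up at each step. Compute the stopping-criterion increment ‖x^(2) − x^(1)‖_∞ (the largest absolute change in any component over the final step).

0.696

Iteration 1:
  x = (5 - (-2)·1.000 - (3)·1.000) / (7) = 0.571
  y = (-10 - (-4)·0.571 - (2)·1.000) / (9) = -1.080
  z = (-10 - (-1)·0.571 - (3)·-1.080) / (-5) = 1.238
Iteration 2:
  x = (5 - (-2)·-1.080 - (3)·1.238) / (7) = -0.125
  y = (-10 - (-4)·-0.125 - (2)·1.238) / (9) = -1.442
  z = (-10 - (-1)·-0.125 - (3)·-1.442) / (-5) = 1.160
Change: (-0.696, -0.362, -0.078) → max |·| = 0.696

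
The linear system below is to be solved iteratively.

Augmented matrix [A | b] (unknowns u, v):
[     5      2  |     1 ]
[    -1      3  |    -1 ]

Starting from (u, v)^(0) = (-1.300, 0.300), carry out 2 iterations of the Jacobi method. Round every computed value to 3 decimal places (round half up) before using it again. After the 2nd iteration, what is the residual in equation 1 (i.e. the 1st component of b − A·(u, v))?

Iteration 1:
  u = (1 - (2)·0.300) / (5) = 0.080
  v = (-1 - (-1)·-1.300) / (3) = -0.767
Iteration 2:
  u = (1 - (2)·-0.767) / (5) = 0.507
  v = (-1 - (-1)·0.080) / (3) = -0.307
Residual b − A·x = (-0.921, 0.428)

-0.921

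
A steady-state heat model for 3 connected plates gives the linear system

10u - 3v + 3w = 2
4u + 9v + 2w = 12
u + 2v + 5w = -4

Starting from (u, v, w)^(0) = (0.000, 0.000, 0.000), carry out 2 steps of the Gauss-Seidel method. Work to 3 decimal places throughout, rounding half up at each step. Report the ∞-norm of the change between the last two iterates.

Iteration 1:
  u = (2 - (-3)·0.000 - (3)·0.000) / (10) = 0.200
  v = (12 - (4)·0.200 - (2)·0.000) / (9) = 1.244
  w = (-4 - (1)·0.200 - (2)·1.244) / (5) = -1.338
Iteration 2:
  u = (2 - (-3)·1.244 - (3)·-1.338) / (10) = 0.975
  v = (12 - (4)·0.975 - (2)·-1.338) / (9) = 1.197
  w = (-4 - (1)·0.975 - (2)·1.197) / (5) = -1.474
Change: (0.775, -0.047, -0.136) → max |·| = 0.775

0.775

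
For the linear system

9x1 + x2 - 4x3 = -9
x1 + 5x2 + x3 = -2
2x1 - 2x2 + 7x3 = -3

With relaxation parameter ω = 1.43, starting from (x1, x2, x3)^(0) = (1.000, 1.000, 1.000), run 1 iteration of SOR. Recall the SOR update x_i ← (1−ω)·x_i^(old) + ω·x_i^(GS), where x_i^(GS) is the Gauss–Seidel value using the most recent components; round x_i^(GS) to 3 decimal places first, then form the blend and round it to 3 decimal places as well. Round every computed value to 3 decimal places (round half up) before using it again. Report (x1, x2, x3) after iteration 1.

Iteration 1:
  x1: GS value = (-9 - (1)·1.000 - (-4)·1.000) / (9) = -0.667;  x1 ← (1−ω)·1.000 + ω·-0.667 = -1.384
  x2: GS value = (-2 - (1)·-1.384 - (1)·1.000) / (5) = -0.323;  x2 ← (1−ω)·1.000 + ω·-0.323 = -0.892
  x3: GS value = (-3 - (2)·-1.384 - (-2)·-0.892) / (7) = -0.288;  x3 ← (1−ω)·1.000 + ω·-0.288 = -0.842

(-1.384, -0.892, -0.842)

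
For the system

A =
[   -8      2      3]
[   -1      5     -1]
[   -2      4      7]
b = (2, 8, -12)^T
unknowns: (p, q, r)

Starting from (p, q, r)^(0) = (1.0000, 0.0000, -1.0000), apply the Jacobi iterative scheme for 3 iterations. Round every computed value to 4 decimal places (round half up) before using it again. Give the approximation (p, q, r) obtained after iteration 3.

Iteration 1:
  p = (2 - (2)·0.0000 - (3)·-1.0000) / (-8) = -0.6250
  q = (8 - (-1)·1.0000 - (-1)·-1.0000) / (5) = 1.6000
  r = (-12 - (-2)·1.0000 - (4)·0.0000) / (7) = -1.4286
Iteration 2:
  p = (2 - (2)·1.6000 - (3)·-1.4286) / (-8) = -0.3857
  q = (8 - (-1)·-0.6250 - (-1)·-1.4286) / (5) = 1.1893
  r = (-12 - (-2)·-0.6250 - (4)·1.6000) / (7) = -2.8071
Iteration 3:
  p = (2 - (2)·1.1893 - (3)·-2.8071) / (-8) = -1.0053
  q = (8 - (-1)·-0.3857 - (-1)·-2.8071) / (5) = 0.9614
  r = (-12 - (-2)·-0.3857 - (4)·1.1893) / (7) = -2.5041

(-1.0053, 0.9614, -2.5041)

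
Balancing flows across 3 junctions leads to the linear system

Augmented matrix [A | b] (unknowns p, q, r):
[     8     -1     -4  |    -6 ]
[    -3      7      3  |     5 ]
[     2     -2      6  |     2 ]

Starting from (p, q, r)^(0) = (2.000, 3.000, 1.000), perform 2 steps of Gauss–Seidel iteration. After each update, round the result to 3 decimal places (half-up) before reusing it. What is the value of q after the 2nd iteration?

Iteration 1:
  p = (-6 - (-1)·3.000 - (-4)·1.000) / (8) = 0.125
  q = (5 - (-3)·0.125 - (3)·1.000) / (7) = 0.339
  r = (2 - (2)·0.125 - (-2)·0.339) / (6) = 0.405
Iteration 2:
  p = (-6 - (-1)·0.339 - (-4)·0.405) / (8) = -0.505
  q = (5 - (-3)·-0.505 - (3)·0.405) / (7) = 0.324
  r = (2 - (2)·-0.505 - (-2)·0.324) / (6) = 0.610

0.324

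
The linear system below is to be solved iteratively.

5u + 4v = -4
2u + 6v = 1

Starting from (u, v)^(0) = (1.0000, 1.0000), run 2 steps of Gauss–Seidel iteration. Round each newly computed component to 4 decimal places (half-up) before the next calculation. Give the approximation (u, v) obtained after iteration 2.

Iteration 1:
  u = (-4 - (4)·1.0000) / (5) = -1.6000
  v = (1 - (2)·-1.6000) / (6) = 0.7000
Iteration 2:
  u = (-4 - (4)·0.7000) / (5) = -1.3600
  v = (1 - (2)·-1.3600) / (6) = 0.6200

(-1.3600, 0.6200)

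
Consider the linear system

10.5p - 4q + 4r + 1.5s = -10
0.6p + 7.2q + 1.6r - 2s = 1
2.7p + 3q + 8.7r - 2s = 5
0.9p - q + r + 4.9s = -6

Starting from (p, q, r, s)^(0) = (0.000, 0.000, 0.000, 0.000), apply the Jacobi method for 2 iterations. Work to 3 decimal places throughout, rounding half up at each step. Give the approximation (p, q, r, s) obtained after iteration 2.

Iteration 1:
  p = (-10 - (-4)·0.000 - (4)·0.000 - (1.5)·0.000) / (10.5) = -0.952
  q = (1 - (0.6)·0.000 - (1.6)·0.000 - (-2)·0.000) / (7.2) = 0.139
  r = (5 - (2.7)·0.000 - (3)·0.000 - (-2)·0.000) / (8.7) = 0.575
  s = (-6 - (0.9)·0.000 - (-1)·0.000 - (1)·0.000) / (4.9) = -1.224
Iteration 2:
  p = (-10 - (-4)·0.139 - (4)·0.575 - (1.5)·-1.224) / (10.5) = -0.944
  q = (1 - (0.6)·-0.952 - (1.6)·0.575 - (-2)·-1.224) / (7.2) = -0.250
  r = (5 - (2.7)·-0.952 - (3)·0.139 - (-2)·-1.224) / (8.7) = 0.541
  s = (-6 - (0.9)·-0.952 - (-1)·0.139 - (1)·0.575) / (4.9) = -1.139

(-0.944, -0.250, 0.541, -1.139)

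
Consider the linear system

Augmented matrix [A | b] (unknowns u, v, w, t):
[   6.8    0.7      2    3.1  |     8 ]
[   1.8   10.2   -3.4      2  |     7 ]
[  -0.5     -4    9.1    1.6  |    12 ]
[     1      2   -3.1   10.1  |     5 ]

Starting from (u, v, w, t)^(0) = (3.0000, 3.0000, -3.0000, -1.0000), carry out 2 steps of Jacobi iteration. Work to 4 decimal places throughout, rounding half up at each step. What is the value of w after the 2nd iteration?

1.3870

Iteration 1:
  u = (8 - (0.7)·3.0000 - (2)·-3.0000 - (3.1)·-1.0000) / (6.8) = 2.2059
  v = (7 - (1.8)·3.0000 - (-3.4)·-3.0000 - (2)·-1.0000) / (10.2) = -0.6471
  w = (12 - (-0.5)·3.0000 - (-4)·3.0000 - (1.6)·-1.0000) / (9.1) = 2.9780
  t = (5 - (1)·3.0000 - (2)·3.0000 - (-3.1)·-3.0000) / (10.1) = -1.3168
Iteration 2:
  u = (8 - (0.7)·-0.6471 - (2)·2.9780 - (3.1)·-1.3168) / (6.8) = 0.9675
  v = (7 - (1.8)·2.2059 - (-3.4)·2.9780 - (2)·-1.3168) / (10.2) = 1.5479
  w = (12 - (-0.5)·2.2059 - (-4)·-0.6471 - (1.6)·-1.3168) / (9.1) = 1.3870
  t = (5 - (1)·2.2059 - (2)·-0.6471 - (-3.1)·2.9780) / (10.1) = 1.3188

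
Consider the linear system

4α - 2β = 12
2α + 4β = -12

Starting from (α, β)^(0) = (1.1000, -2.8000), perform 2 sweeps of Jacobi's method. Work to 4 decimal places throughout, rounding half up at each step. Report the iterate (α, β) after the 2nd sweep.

(1.2250, -3.8000)

Iteration 1:
  α = (12 - (-2)·-2.8000) / (4) = 1.6000
  β = (-12 - (2)·1.1000) / (4) = -3.5500
Iteration 2:
  α = (12 - (-2)·-3.5500) / (4) = 1.2250
  β = (-12 - (2)·1.6000) / (4) = -3.8000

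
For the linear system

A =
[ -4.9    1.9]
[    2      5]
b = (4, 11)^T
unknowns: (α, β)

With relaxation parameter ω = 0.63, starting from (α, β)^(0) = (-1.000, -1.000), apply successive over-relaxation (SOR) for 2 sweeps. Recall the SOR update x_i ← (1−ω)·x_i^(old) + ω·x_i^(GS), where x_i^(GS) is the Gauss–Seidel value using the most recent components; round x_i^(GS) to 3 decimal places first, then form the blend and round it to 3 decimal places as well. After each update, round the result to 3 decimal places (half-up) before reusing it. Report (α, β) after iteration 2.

(-0.614, 2.022)

Iteration 1:
  α: GS value = (4 - (1.9)·-1.000) / (-4.9) = -1.204;  α ← (1−ω)·-1.000 + ω·-1.204 = -1.129
  β: GS value = (11 - (2)·-1.129) / (5) = 2.652;  β ← (1−ω)·-1.000 + ω·2.652 = 1.301
Iteration 2:
  α: GS value = (4 - (1.9)·1.301) / (-4.9) = -0.312;  α ← (1−ω)·-1.129 + ω·-0.312 = -0.614
  β: GS value = (11 - (2)·-0.614) / (5) = 2.446;  β ← (1−ω)·1.301 + ω·2.446 = 2.022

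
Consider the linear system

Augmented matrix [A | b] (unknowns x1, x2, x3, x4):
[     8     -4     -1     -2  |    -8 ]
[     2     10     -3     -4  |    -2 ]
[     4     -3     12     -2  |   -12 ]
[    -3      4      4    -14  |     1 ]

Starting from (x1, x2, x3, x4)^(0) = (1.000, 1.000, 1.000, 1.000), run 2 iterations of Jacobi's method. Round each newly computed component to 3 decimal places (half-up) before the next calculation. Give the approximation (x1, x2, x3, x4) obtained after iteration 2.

Iteration 1:
  x1 = (-8 - (-4)·1.000 - (-1)·1.000 - (-2)·1.000) / (8) = -0.125
  x2 = (-2 - (2)·1.000 - (-3)·1.000 - (-4)·1.000) / (10) = 0.300
  x3 = (-12 - (4)·1.000 - (-3)·1.000 - (-2)·1.000) / (12) = -0.917
  x4 = (1 - (-3)·1.000 - (4)·1.000 - (4)·1.000) / (-14) = 0.286
Iteration 2:
  x1 = (-8 - (-4)·0.300 - (-1)·-0.917 - (-2)·0.286) / (8) = -0.893
  x2 = (-2 - (2)·-0.125 - (-3)·-0.917 - (-4)·0.286) / (10) = -0.336
  x3 = (-12 - (4)·-0.125 - (-3)·0.300 - (-2)·0.286) / (12) = -0.836
  x4 = (1 - (-3)·-0.125 - (4)·0.300 - (4)·-0.917) / (-14) = -0.221

(-0.893, -0.336, -0.836, -0.221)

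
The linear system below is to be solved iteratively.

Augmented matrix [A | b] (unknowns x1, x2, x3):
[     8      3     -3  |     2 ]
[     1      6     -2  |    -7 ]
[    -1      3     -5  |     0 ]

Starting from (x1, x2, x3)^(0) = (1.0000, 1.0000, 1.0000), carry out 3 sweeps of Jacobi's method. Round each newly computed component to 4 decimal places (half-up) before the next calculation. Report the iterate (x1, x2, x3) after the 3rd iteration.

Iteration 1:
  x1 = (2 - (3)·1.0000 - (-3)·1.0000) / (8) = 0.2500
  x2 = (-7 - (1)·1.0000 - (-2)·1.0000) / (6) = -1.0000
  x3 = (0 - (-1)·1.0000 - (3)·1.0000) / (-5) = 0.4000
Iteration 2:
  x1 = (2 - (3)·-1.0000 - (-3)·0.4000) / (8) = 0.7750
  x2 = (-7 - (1)·0.2500 - (-2)·0.4000) / (6) = -1.0750
  x3 = (0 - (-1)·0.2500 - (3)·-1.0000) / (-5) = -0.6500
Iteration 3:
  x1 = (2 - (3)·-1.0750 - (-3)·-0.6500) / (8) = 0.4094
  x2 = (-7 - (1)·0.7750 - (-2)·-0.6500) / (6) = -1.5125
  x3 = (0 - (-1)·0.7750 - (3)·-1.0750) / (-5) = -0.8000

(0.4094, -1.5125, -0.8000)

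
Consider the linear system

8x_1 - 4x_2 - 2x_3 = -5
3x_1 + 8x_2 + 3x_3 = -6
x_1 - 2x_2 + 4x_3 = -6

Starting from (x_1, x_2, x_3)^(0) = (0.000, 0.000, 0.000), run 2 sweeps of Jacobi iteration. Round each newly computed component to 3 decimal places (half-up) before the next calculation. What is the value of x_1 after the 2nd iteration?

Iteration 1:
  x_1 = (-5 - (-4)·0.000 - (-2)·0.000) / (8) = -0.625
  x_2 = (-6 - (3)·0.000 - (3)·0.000) / (8) = -0.750
  x_3 = (-6 - (1)·0.000 - (-2)·0.000) / (4) = -1.500
Iteration 2:
  x_1 = (-5 - (-4)·-0.750 - (-2)·-1.500) / (8) = -1.375
  x_2 = (-6 - (3)·-0.625 - (3)·-1.500) / (8) = 0.047
  x_3 = (-6 - (1)·-0.625 - (-2)·-0.750) / (4) = -1.719

-1.375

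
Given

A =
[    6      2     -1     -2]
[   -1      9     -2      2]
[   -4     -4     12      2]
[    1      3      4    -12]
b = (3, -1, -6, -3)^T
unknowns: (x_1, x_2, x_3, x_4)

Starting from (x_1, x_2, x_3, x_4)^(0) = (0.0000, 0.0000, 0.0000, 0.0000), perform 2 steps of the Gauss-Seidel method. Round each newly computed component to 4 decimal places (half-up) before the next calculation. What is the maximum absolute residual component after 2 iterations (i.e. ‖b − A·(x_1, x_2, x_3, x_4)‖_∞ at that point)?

0.0940

Iteration 1:
  x_1 = (3 - (2)·0.0000 - (-1)·0.0000 - (-2)·0.0000) / (6) = 0.5000
  x_2 = (-1 - (-1)·0.5000 - (-2)·0.0000 - (2)·0.0000) / (9) = -0.0556
  x_3 = (-6 - (-4)·0.5000 - (-4)·-0.0556 - (2)·0.0000) / (12) = -0.3519
  x_4 = (-3 - (1)·0.5000 - (3)·-0.0556 - (4)·-0.3519) / (-12) = 0.1605
Iteration 2:
  x_1 = (3 - (2)·-0.0556 - (-1)·-0.3519 - (-2)·0.1605) / (6) = 0.5134
  x_2 = (-1 - (-1)·0.5134 - (-2)·-0.3519 - (2)·0.1605) / (9) = -0.1679
  x_3 = (-6 - (-4)·0.5134 - (-4)·-0.1679 - (2)·0.1605) / (12) = -0.4116
  x_4 = (-3 - (1)·0.5134 - (3)·-0.1679 - (4)·-0.4116) / (-12) = 0.1136
Residual b − A·x = (0.0710, -0.0259, 0.0940, -0.0001); ∞-norm = 0.0940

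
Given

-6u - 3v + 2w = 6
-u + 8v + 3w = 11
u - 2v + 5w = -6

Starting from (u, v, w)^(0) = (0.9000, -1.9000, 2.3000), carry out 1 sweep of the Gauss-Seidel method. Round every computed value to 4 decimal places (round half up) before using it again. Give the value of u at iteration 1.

Iteration 1:
  u = (6 - (-3)·-1.9000 - (2)·2.3000) / (-6) = 0.7167
  v = (11 - (-1)·0.7167 - (3)·2.3000) / (8) = 0.6021
  w = (-6 - (1)·0.7167 - (-2)·0.6021) / (5) = -1.1025

0.7167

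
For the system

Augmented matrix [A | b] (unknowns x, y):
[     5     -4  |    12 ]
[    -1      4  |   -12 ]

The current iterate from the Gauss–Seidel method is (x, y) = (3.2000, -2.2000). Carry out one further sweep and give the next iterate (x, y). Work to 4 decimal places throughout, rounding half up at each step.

One sweep:
  x = (12 - (-4)·-2.2000) / (5) = 0.6400
  y = (-12 - (-1)·0.6400) / (4) = -2.8400

(0.6400, -2.8400)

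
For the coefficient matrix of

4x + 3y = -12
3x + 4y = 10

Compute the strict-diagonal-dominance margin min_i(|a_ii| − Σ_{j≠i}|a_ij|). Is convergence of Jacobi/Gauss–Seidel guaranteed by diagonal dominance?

row 1: |4| − (3) = 1
row 2: |4| − (3) = 1
minimum over rows = 1 → strictly diagonally dominant (convergence guaranteed)

1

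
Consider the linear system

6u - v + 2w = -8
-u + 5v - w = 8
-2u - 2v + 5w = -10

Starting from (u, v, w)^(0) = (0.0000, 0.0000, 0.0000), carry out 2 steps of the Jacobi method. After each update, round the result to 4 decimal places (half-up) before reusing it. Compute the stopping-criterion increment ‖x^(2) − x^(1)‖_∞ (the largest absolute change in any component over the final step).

Iteration 1:
  u = (-8 - (-1)·0.0000 - (2)·0.0000) / (6) = -1.3333
  v = (8 - (-1)·0.0000 - (-1)·0.0000) / (5) = 1.6000
  w = (-10 - (-2)·0.0000 - (-2)·0.0000) / (5) = -2.0000
Iteration 2:
  u = (-8 - (-1)·1.6000 - (2)·-2.0000) / (6) = -0.4000
  v = (8 - (-1)·-1.3333 - (-1)·-2.0000) / (5) = 0.9333
  w = (-10 - (-2)·-1.3333 - (-2)·1.6000) / (5) = -1.8933
Change: (0.9333, -0.6667, 0.1067) → max |·| = 0.9333

0.9333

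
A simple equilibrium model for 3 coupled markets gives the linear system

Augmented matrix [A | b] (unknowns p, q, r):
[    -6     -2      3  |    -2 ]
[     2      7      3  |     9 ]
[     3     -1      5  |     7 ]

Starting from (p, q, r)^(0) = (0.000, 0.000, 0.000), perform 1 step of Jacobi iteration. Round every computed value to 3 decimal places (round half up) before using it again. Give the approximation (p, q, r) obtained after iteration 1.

Iteration 1:
  p = (-2 - (-2)·0.000 - (3)·0.000) / (-6) = 0.333
  q = (9 - (2)·0.000 - (3)·0.000) / (7) = 1.286
  r = (7 - (3)·0.000 - (-1)·0.000) / (5) = 1.400

(0.333, 1.286, 1.400)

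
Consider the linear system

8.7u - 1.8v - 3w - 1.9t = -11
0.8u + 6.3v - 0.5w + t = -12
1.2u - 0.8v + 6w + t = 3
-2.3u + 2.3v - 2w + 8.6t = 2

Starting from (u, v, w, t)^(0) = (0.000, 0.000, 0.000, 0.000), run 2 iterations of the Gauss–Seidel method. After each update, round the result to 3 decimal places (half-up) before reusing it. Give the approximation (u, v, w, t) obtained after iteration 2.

(-1.341, -1.770, 0.452, 0.452)

Iteration 1:
  u = (-11 - (-1.8)·0.000 - (-3)·0.000 - (-1.9)·0.000) / (8.7) = -1.264
  v = (-12 - (0.8)·-1.264 - (-0.5)·0.000 - (1)·0.000) / (6.3) = -1.744
  w = (3 - (1.2)·-1.264 - (-0.8)·-1.744 - (1)·0.000) / (6) = 0.520
  t = (2 - (-2.3)·-1.264 - (2.3)·-1.744 - (-2)·0.520) / (8.6) = 0.482
Iteration 2:
  u = (-11 - (-1.8)·-1.744 - (-3)·0.520 - (-1.9)·0.482) / (8.7) = -1.341
  v = (-12 - (0.8)·-1.341 - (-0.5)·0.520 - (1)·0.482) / (6.3) = -1.770
  w = (3 - (1.2)·-1.341 - (-0.8)·-1.770 - (1)·0.482) / (6) = 0.452
  t = (2 - (-2.3)·-1.341 - (2.3)·-1.770 - (-2)·0.452) / (8.6) = 0.452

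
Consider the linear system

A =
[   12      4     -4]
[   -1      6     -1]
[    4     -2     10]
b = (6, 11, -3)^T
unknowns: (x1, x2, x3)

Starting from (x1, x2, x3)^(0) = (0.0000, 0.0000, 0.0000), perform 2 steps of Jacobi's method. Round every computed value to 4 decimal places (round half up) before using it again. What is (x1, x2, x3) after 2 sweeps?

Iteration 1:
  x1 = (6 - (4)·0.0000 - (-4)·0.0000) / (12) = 0.5000
  x2 = (11 - (-1)·0.0000 - (-1)·0.0000) / (6) = 1.8333
  x3 = (-3 - (4)·0.0000 - (-2)·0.0000) / (10) = -0.3000
Iteration 2:
  x1 = (6 - (4)·1.8333 - (-4)·-0.3000) / (12) = -0.2111
  x2 = (11 - (-1)·0.5000 - (-1)·-0.3000) / (6) = 1.8667
  x3 = (-3 - (4)·0.5000 - (-2)·1.8333) / (10) = -0.1333

(-0.2111, 1.8667, -0.1333)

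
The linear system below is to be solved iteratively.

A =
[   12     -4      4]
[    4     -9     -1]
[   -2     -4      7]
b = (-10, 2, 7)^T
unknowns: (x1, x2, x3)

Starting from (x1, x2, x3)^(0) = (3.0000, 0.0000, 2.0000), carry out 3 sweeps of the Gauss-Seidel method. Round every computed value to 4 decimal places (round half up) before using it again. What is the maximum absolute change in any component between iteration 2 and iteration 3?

0.0236

Iteration 1:
  x1 = (-10 - (-4)·0.0000 - (4)·2.0000) / (12) = -1.5000
  x2 = (2 - (4)·-1.5000 - (-1)·2.0000) / (-9) = -1.1111
  x3 = (7 - (-2)·-1.5000 - (-4)·-1.1111) / (7) = -0.0635
Iteration 2:
  x1 = (-10 - (-4)·-1.1111 - (4)·-0.0635) / (12) = -1.1825
  x2 = (2 - (4)·-1.1825 - (-1)·-0.0635) / (-9) = -0.7407
  x3 = (7 - (-2)·-1.1825 - (-4)·-0.7407) / (7) = 0.2389
Iteration 3:
  x1 = (-10 - (-4)·-0.7407 - (4)·0.2389) / (12) = -1.1599
  x2 = (2 - (4)·-1.1599 - (-1)·0.2389) / (-9) = -0.7643
  x3 = (7 - (-2)·-1.1599 - (-4)·-0.7643) / (7) = 0.2319
Change: (0.0226, -0.0236, -0.0070) → max |·| = 0.0236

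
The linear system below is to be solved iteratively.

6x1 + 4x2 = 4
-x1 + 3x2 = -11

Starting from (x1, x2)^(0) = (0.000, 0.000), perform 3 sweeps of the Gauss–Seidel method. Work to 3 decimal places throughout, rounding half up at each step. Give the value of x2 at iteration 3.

-2.849

Iteration 1:
  x1 = (4 - (4)·0.000) / (6) = 0.667
  x2 = (-11 - (-1)·0.667) / (3) = -3.444
Iteration 2:
  x1 = (4 - (4)·-3.444) / (6) = 2.963
  x2 = (-11 - (-1)·2.963) / (3) = -2.679
Iteration 3:
  x1 = (4 - (4)·-2.679) / (6) = 2.453
  x2 = (-11 - (-1)·2.453) / (3) = -2.849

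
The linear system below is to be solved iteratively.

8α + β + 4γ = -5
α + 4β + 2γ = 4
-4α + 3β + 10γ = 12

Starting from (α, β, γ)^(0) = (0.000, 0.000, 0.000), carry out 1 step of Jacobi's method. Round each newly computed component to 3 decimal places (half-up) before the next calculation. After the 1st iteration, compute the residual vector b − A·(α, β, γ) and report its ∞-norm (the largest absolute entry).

Iteration 1:
  α = (-5 - (1)·0.000 - (4)·0.000) / (8) = -0.625
  β = (4 - (1)·0.000 - (2)·0.000) / (4) = 1.000
  γ = (12 - (-4)·0.000 - (3)·0.000) / (10) = 1.200
Residual b − A·x = (-5.800, -1.775, -5.500); ∞-norm = 5.800

5.800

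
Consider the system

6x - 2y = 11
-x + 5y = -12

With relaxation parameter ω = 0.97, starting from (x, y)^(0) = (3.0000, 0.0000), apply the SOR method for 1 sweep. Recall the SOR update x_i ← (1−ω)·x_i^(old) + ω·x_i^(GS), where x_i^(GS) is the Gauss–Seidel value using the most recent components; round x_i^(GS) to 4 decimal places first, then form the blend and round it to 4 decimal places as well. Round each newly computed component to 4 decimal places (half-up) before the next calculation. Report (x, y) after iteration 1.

(1.8683, -1.9655)

Iteration 1:
  x: GS value = (11 - (-2)·0.0000) / (6) = 1.8333;  x ← (1−ω)·3.0000 + ω·1.8333 = 1.8683
  y: GS value = (-12 - (-1)·1.8683) / (5) = -2.0263;  y ← (1−ω)·0.0000 + ω·-2.0263 = -1.9655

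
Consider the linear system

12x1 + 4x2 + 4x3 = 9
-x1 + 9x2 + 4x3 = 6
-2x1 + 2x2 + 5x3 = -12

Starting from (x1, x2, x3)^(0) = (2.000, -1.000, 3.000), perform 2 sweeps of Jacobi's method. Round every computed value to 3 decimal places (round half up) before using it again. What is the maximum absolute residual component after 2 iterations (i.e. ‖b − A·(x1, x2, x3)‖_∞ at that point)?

5.173

Iteration 1:
  x1 = (9 - (4)·-1.000 - (4)·3.000) / (12) = 0.083
  x2 = (6 - (-1)·2.000 - (4)·3.000) / (9) = -0.444
  x3 = (-12 - (-2)·2.000 - (2)·-1.000) / (5) = -1.200
Iteration 2:
  x1 = (9 - (4)·-0.444 - (4)·-1.200) / (12) = 1.298
  x2 = (6 - (-1)·0.083 - (4)·-1.200) / (9) = 1.209
  x3 = (-12 - (-2)·0.083 - (2)·-0.444) / (5) = -2.189
Residual b − A·x = (-2.656, 5.173, -0.877); ∞-norm = 5.173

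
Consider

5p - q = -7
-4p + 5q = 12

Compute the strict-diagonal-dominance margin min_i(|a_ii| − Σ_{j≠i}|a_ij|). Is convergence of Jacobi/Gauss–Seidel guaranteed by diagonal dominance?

1

row 1: |5| − (1) = 4
row 2: |5| − (4) = 1
minimum over rows = 1 → strictly diagonally dominant (convergence guaranteed)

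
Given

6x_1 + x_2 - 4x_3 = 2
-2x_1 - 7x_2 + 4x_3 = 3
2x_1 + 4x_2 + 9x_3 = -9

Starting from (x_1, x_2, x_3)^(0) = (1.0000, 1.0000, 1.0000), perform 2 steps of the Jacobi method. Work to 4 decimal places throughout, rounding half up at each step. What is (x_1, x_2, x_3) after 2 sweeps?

Iteration 1:
  x_1 = (2 - (1)·1.0000 - (-4)·1.0000) / (6) = 0.8333
  x_2 = (3 - (-2)·1.0000 - (4)·1.0000) / (-7) = -0.1429
  x_3 = (-9 - (2)·1.0000 - (4)·1.0000) / (9) = -1.6667
Iteration 2:
  x_1 = (2 - (1)·-0.1429 - (-4)·-1.6667) / (6) = -0.7540
  x_2 = (3 - (-2)·0.8333 - (4)·-1.6667) / (-7) = -1.6191
  x_3 = (-9 - (2)·0.8333 - (4)·-0.1429) / (9) = -1.1217

(-0.7540, -1.6191, -1.1217)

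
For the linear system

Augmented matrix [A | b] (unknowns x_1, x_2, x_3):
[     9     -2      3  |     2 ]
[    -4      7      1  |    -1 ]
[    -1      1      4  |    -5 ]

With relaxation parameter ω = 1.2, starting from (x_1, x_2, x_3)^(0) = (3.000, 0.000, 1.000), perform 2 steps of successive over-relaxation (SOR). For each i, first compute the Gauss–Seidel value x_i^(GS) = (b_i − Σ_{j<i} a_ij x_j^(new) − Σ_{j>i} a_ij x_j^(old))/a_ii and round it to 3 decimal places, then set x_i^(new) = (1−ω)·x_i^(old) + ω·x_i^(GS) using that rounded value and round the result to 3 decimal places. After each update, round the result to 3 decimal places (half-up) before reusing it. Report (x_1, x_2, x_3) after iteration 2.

(0.855, 0.870, -1.172)

Iteration 1:
  x_1: GS value = (2 - (-2)·0.000 - (3)·1.000) / (9) = -0.111;  x_1 ← (1−ω)·3.000 + ω·-0.111 = -0.733
  x_2: GS value = (-1 - (-4)·-0.733 - (1)·1.000) / (7) = -0.705;  x_2 ← (1−ω)·0.000 + ω·-0.705 = -0.846
  x_3: GS value = (-5 - (-1)·-0.733 - (1)·-0.846) / (4) = -1.222;  x_3 ← (1−ω)·1.000 + ω·-1.222 = -1.666
Iteration 2:
  x_1: GS value = (2 - (-2)·-0.846 - (3)·-1.666) / (9) = 0.590;  x_1 ← (1−ω)·-0.733 + ω·0.590 = 0.855
  x_2: GS value = (-1 - (-4)·0.855 - (1)·-1.666) / (7) = 0.584;  x_2 ← (1−ω)·-0.846 + ω·0.584 = 0.870
  x_3: GS value = (-5 - (-1)·0.855 - (1)·0.870) / (4) = -1.254;  x_3 ← (1−ω)·-1.666 + ω·-1.254 = -1.172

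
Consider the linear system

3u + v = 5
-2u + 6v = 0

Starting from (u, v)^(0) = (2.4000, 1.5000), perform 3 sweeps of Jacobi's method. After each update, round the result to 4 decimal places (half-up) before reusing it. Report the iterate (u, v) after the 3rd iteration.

Iteration 1:
  u = (5 - (1)·1.5000) / (3) = 1.1667
  v = (0 - (-2)·2.4000) / (6) = 0.8000
Iteration 2:
  u = (5 - (1)·0.8000) / (3) = 1.4000
  v = (0 - (-2)·1.1667) / (6) = 0.3889
Iteration 3:
  u = (5 - (1)·0.3889) / (3) = 1.5370
  v = (0 - (-2)·1.4000) / (6) = 0.4667

(1.5370, 0.4667)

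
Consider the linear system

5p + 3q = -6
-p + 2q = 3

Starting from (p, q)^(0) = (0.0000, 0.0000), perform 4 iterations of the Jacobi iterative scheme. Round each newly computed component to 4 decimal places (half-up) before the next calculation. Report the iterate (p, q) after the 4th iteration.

Iteration 1:
  p = (-6 - (3)·0.0000) / (5) = -1.2000
  q = (3 - (-1)·0.0000) / (2) = 1.5000
Iteration 2:
  p = (-6 - (3)·1.5000) / (5) = -2.1000
  q = (3 - (-1)·-1.2000) / (2) = 0.9000
Iteration 3:
  p = (-6 - (3)·0.9000) / (5) = -1.7400
  q = (3 - (-1)·-2.1000) / (2) = 0.4500
Iteration 4:
  p = (-6 - (3)·0.4500) / (5) = -1.4700
  q = (3 - (-1)·-1.7400) / (2) = 0.6300

(-1.4700, 0.6300)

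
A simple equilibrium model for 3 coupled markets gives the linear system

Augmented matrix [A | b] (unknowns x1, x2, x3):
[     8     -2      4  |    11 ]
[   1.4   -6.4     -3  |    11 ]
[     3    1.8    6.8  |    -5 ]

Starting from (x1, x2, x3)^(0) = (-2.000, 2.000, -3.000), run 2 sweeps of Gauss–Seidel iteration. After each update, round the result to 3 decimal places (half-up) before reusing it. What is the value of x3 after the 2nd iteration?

Iteration 1:
  x1 = (11 - (-2)·2.000 - (4)·-3.000) / (8) = 3.375
  x2 = (11 - (1.4)·3.375 - (-3)·-3.000) / (-6.4) = 0.426
  x3 = (-5 - (3)·3.375 - (1.8)·0.426) / (6.8) = -2.337
Iteration 2:
  x1 = (11 - (-2)·0.426 - (4)·-2.337) / (8) = 2.650
  x2 = (11 - (1.4)·2.650 - (-3)·-2.337) / (-6.4) = -0.044
  x3 = (-5 - (3)·2.650 - (1.8)·-0.044) / (6.8) = -1.893

-1.893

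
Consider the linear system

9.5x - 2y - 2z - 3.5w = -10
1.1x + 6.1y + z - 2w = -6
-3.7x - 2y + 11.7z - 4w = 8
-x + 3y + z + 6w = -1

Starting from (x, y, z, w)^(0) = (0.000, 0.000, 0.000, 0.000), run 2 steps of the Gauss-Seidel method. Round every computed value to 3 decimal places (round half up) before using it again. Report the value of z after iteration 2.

Iteration 1:
  x = (-10 - (-2)·0.000 - (-2)·0.000 - (-3.5)·0.000) / (9.5) = -1.053
  y = (-6 - (1.1)·-1.053 - (1)·0.000 - (-2)·0.000) / (6.1) = -0.794
  z = (8 - (-3.7)·-1.053 - (-2)·-0.794 - (-4)·0.000) / (11.7) = 0.215
  w = (-1 - (-1)·-1.053 - (3)·-0.794 - (1)·0.215) / (6) = 0.019
Iteration 2:
  x = (-10 - (-2)·-0.794 - (-2)·0.215 - (-3.5)·0.019) / (9.5) = -1.168
  y = (-6 - (1.1)·-1.168 - (1)·0.215 - (-2)·0.019) / (6.1) = -0.802
  z = (8 - (-3.7)·-1.168 - (-2)·-0.802 - (-4)·0.019) / (11.7) = 0.184
  w = (-1 - (-1)·-1.168 - (3)·-0.802 - (1)·0.184) / (6) = 0.009

0.184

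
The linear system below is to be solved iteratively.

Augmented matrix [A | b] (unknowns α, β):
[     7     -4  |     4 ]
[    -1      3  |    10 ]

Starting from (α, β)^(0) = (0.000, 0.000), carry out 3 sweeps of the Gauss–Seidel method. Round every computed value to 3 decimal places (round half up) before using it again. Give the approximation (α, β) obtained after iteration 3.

(2.969, 4.323)

Iteration 1:
  α = (4 - (-4)·0.000) / (7) = 0.571
  β = (10 - (-1)·0.571) / (3) = 3.524
Iteration 2:
  α = (4 - (-4)·3.524) / (7) = 2.585
  β = (10 - (-1)·2.585) / (3) = 4.195
Iteration 3:
  α = (4 - (-4)·4.195) / (7) = 2.969
  β = (10 - (-1)·2.969) / (3) = 4.323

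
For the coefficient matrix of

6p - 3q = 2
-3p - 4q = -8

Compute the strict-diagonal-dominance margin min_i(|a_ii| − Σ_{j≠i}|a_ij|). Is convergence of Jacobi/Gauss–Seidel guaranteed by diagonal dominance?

1

row 1: |6| − (3) = 3
row 2: |-4| − (3) = 1
minimum over rows = 1 → strictly diagonally dominant (convergence guaranteed)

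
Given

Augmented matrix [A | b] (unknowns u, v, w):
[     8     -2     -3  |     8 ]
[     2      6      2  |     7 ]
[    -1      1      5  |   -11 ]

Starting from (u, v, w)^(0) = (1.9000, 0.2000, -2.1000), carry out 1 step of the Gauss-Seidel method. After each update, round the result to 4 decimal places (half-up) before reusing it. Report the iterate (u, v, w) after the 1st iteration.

(0.2625, 1.7792, -2.5033)

Iteration 1:
  u = (8 - (-2)·0.2000 - (-3)·-2.1000) / (8) = 0.2625
  v = (7 - (2)·0.2625 - (2)·-2.1000) / (6) = 1.7792
  w = (-11 - (-1)·0.2625 - (1)·1.7792) / (5) = -2.5033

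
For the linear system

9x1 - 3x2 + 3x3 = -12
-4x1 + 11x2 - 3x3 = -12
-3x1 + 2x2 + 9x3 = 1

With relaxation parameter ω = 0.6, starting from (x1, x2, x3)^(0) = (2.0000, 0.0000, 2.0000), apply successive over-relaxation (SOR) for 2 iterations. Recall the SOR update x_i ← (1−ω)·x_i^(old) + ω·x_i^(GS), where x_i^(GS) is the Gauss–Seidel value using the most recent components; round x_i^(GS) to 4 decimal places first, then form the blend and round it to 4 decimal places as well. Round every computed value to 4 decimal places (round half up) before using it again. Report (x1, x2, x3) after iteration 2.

(-1.2113, -0.9469, 0.2874)

Iteration 1:
  x1: GS value = (-12 - (-3)·0.0000 - (3)·2.0000) / (9) = -2.0000;  x1 ← (1−ω)·2.0000 + ω·-2.0000 = -0.4000
  x2: GS value = (-12 - (-4)·-0.4000 - (-3)·2.0000) / (11) = -0.6909;  x2 ← (1−ω)·0.0000 + ω·-0.6909 = -0.4145
  x3: GS value = (1 - (-3)·-0.4000 - (2)·-0.4145) / (9) = 0.0699;  x3 ← (1−ω)·2.0000 + ω·0.0699 = 0.8419
Iteration 2:
  x1: GS value = (-12 - (-3)·-0.4145 - (3)·0.8419) / (9) = -1.7521;  x1 ← (1−ω)·-0.4000 + ω·-1.7521 = -1.2113
  x2: GS value = (-12 - (-4)·-1.2113 - (-3)·0.8419) / (11) = -1.3018;  x2 ← (1−ω)·-0.4145 + ω·-1.3018 = -0.9469
  x3: GS value = (1 - (-3)·-1.2113 - (2)·-0.9469) / (9) = -0.0822;  x3 ← (1−ω)·0.8419 + ω·-0.0822 = 0.2874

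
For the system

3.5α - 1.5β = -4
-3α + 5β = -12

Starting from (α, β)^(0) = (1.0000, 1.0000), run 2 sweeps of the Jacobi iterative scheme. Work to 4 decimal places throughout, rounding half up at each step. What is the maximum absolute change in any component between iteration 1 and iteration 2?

1.2000

Iteration 1:
  α = (-4 - (-1.5)·1.0000) / (3.5) = -0.7143
  β = (-12 - (-3)·1.0000) / (5) = -1.8000
Iteration 2:
  α = (-4 - (-1.5)·-1.8000) / (3.5) = -1.9143
  β = (-12 - (-3)·-0.7143) / (5) = -2.8286
Change: (-1.2000, -1.0286) → max |·| = 1.2000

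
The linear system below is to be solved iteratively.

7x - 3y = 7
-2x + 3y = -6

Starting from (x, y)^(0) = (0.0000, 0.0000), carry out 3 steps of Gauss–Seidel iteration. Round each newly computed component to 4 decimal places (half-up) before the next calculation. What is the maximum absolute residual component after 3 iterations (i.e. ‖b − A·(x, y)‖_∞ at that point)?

Iteration 1:
  x = (7 - (-3)·0.0000) / (7) = 1.0000
  y = (-6 - (-2)·1.0000) / (3) = -1.3333
Iteration 2:
  x = (7 - (-3)·-1.3333) / (7) = 0.4286
  y = (-6 - (-2)·0.4286) / (3) = -1.7143
Iteration 3:
  x = (7 - (-3)·-1.7143) / (7) = 0.2653
  y = (-6 - (-2)·0.2653) / (3) = -1.8231
Residual b − A·x = (-0.3264, -0.0001); ∞-norm = 0.3264

0.3264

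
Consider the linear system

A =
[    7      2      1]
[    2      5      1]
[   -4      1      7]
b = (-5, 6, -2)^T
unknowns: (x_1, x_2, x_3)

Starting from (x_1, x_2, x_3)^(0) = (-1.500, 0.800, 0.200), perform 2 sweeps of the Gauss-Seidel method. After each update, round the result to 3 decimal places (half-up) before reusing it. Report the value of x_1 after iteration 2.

-1.005

Iteration 1:
  x_1 = (-5 - (2)·0.800 - (1)·0.200) / (7) = -0.971
  x_2 = (6 - (2)·-0.971 - (1)·0.200) / (5) = 1.548
  x_3 = (-2 - (-4)·-0.971 - (1)·1.548) / (7) = -1.062
Iteration 2:
  x_1 = (-5 - (2)·1.548 - (1)·-1.062) / (7) = -1.005
  x_2 = (6 - (2)·-1.005 - (1)·-1.062) / (5) = 1.814
  x_3 = (-2 - (-4)·-1.005 - (1)·1.814) / (7) = -1.119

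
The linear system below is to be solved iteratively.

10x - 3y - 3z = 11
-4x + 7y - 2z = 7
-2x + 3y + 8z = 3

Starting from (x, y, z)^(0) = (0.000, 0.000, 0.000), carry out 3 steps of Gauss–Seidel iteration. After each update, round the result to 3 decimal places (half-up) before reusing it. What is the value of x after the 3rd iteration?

Iteration 1:
  x = (11 - (-3)·0.000 - (-3)·0.000) / (10) = 1.100
  y = (7 - (-4)·1.100 - (-2)·0.000) / (7) = 1.629
  z = (3 - (-2)·1.100 - (3)·1.629) / (8) = 0.039
Iteration 2:
  x = (11 - (-3)·1.629 - (-3)·0.039) / (10) = 1.600
  y = (7 - (-4)·1.600 - (-2)·0.039) / (7) = 1.925
  z = (3 - (-2)·1.600 - (3)·1.925) / (8) = 0.053
Iteration 3:
  x = (11 - (-3)·1.925 - (-3)·0.053) / (10) = 1.693
  y = (7 - (-4)·1.693 - (-2)·0.053) / (7) = 1.983
  z = (3 - (-2)·1.693 - (3)·1.983) / (8) = 0.055

1.693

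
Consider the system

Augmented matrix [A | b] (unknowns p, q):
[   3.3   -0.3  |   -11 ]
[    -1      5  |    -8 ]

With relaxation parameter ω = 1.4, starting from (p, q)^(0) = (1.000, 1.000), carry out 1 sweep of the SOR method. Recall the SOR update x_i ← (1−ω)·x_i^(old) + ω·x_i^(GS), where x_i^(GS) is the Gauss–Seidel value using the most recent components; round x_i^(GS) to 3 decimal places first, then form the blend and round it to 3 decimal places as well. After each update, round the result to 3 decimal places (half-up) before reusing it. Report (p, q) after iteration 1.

(-4.939, -4.023)

Iteration 1:
  p: GS value = (-11 - (-0.3)·1.000) / (3.3) = -3.242;  p ← (1−ω)·1.000 + ω·-3.242 = -4.939
  q: GS value = (-8 - (-1)·-4.939) / (5) = -2.588;  q ← (1−ω)·1.000 + ω·-2.588 = -4.023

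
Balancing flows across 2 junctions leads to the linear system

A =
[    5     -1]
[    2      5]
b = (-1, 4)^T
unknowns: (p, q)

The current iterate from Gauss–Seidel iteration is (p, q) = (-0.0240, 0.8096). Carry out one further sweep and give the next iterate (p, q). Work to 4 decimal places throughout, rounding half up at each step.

(-0.0381, 0.8152)

One sweep:
  p = (-1 - (-1)·0.8096) / (5) = -0.0381
  q = (4 - (2)·-0.0381) / (5) = 0.8152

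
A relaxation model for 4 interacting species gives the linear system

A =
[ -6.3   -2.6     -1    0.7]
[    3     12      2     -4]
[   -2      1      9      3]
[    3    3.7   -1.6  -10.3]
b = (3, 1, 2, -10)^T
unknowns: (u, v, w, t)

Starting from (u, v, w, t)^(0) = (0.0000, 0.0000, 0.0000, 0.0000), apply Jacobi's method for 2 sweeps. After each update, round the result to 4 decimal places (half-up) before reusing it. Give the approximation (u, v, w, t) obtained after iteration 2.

(-0.4380, 0.4890, -0.2165, 0.8276)

Iteration 1:
  u = (3 - (-2.6)·0.0000 - (-1)·0.0000 - (0.7)·0.0000) / (-6.3) = -0.4762
  v = (1 - (3)·0.0000 - (2)·0.0000 - (-4)·0.0000) / (12) = 0.0833
  w = (2 - (-2)·0.0000 - (1)·0.0000 - (3)·0.0000) / (9) = 0.2222
  t = (-10 - (3)·0.0000 - (3.7)·0.0000 - (-1.6)·0.0000) / (-10.3) = 0.9709
Iteration 2:
  u = (3 - (-2.6)·0.0833 - (-1)·0.2222 - (0.7)·0.9709) / (-6.3) = -0.4380
  v = (1 - (3)·-0.4762 - (2)·0.2222 - (-4)·0.9709) / (12) = 0.4890
  w = (2 - (-2)·-0.4762 - (1)·0.0833 - (3)·0.9709) / (9) = -0.2165
  t = (-10 - (3)·-0.4762 - (3.7)·0.0833 - (-1.6)·0.2222) / (-10.3) = 0.8276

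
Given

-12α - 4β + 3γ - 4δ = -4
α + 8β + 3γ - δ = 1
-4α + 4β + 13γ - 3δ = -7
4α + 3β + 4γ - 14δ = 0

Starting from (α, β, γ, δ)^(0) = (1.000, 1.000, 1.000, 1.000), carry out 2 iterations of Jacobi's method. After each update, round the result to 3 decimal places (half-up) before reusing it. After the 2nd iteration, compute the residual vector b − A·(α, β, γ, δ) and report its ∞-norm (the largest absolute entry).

4.601

Iteration 1:
  α = (-4 - (-4)·1.000 - (3)·1.000 - (-4)·1.000) / (-12) = -0.083
  β = (1 - (1)·1.000 - (3)·1.000 - (-1)·1.000) / (8) = -0.250
  γ = (-7 - (-4)·1.000 - (4)·1.000 - (-3)·1.000) / (13) = -0.308
  δ = (0 - (4)·1.000 - (3)·1.000 - (4)·1.000) / (-14) = 0.786
Iteration 2:
  α = (-4 - (-4)·-0.250 - (3)·-0.308 - (-4)·0.786) / (-12) = 0.078
  β = (1 - (1)·-0.083 - (3)·-0.308 - (-1)·0.786) / (8) = 0.349
  γ = (-7 - (-4)·-0.083 - (4)·-0.250 - (-3)·0.786) / (13) = -0.306
  δ = (0 - (4)·-0.083 - (3)·-0.250 - (4)·-0.308) / (-14) = -0.165
Residual b − A·x = (-1.410, -1.117, -4.601, -2.445); ∞-norm = 4.601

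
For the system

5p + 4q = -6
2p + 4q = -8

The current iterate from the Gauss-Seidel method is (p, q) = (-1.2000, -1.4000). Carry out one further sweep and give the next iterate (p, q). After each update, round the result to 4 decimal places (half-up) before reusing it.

(-0.0800, -1.9600)

One sweep:
  p = (-6 - (4)·-1.4000) / (5) = -0.0800
  q = (-8 - (2)·-0.0800) / (4) = -1.9600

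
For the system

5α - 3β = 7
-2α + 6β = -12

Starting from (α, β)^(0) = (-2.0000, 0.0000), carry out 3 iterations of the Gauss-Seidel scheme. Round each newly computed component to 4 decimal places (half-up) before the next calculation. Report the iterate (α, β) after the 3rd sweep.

Iteration 1:
  α = (7 - (-3)·0.0000) / (5) = 1.4000
  β = (-12 - (-2)·1.4000) / (6) = -1.5333
Iteration 2:
  α = (7 - (-3)·-1.5333) / (5) = 0.4800
  β = (-12 - (-2)·0.4800) / (6) = -1.8400
Iteration 3:
  α = (7 - (-3)·-1.8400) / (5) = 0.2960
  β = (-12 - (-2)·0.2960) / (6) = -1.9013

(0.2960, -1.9013)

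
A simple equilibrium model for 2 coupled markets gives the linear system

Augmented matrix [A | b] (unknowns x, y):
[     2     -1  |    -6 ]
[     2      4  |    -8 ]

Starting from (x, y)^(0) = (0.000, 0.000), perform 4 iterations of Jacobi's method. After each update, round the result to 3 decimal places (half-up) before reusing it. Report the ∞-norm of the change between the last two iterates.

Iteration 1:
  x = (-6 - (-1)·0.000) / (2) = -3.000
  y = (-8 - (2)·0.000) / (4) = -2.000
Iteration 2:
  x = (-6 - (-1)·-2.000) / (2) = -4.000
  y = (-8 - (2)·-3.000) / (4) = -0.500
Iteration 3:
  x = (-6 - (-1)·-0.500) / (2) = -3.250
  y = (-8 - (2)·-4.000) / (4) = 0.000
Iteration 4:
  x = (-6 - (-1)·0.000) / (2) = -3.000
  y = (-8 - (2)·-3.250) / (4) = -0.375
Change: (0.250, -0.375) → max |·| = 0.375

0.375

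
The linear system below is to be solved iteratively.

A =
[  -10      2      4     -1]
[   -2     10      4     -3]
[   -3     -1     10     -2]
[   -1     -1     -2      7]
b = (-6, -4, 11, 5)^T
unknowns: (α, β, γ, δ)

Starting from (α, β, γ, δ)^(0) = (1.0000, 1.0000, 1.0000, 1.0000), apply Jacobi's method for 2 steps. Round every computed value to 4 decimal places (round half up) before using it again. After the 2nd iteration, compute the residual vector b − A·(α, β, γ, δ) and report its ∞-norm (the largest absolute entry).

Iteration 1:
  α = (-6 - (2)·1.0000 - (4)·1.0000 - (-1)·1.0000) / (-10) = 1.1000
  β = (-4 - (-2)·1.0000 - (4)·1.0000 - (-3)·1.0000) / (10) = -0.3000
  γ = (11 - (-3)·1.0000 - (-1)·1.0000 - (-2)·1.0000) / (10) = 1.7000
  δ = (5 - (-1)·1.0000 - (-1)·1.0000 - (-2)·1.0000) / (7) = 1.2857
Iteration 2:
  α = (-6 - (2)·-0.3000 - (4)·1.7000 - (-1)·1.2857) / (-10) = 1.0914
  β = (-4 - (-2)·1.1000 - (4)·1.7000 - (-3)·1.2857) / (10) = -0.4743
  γ = (11 - (-3)·1.1000 - (-1)·-0.3000 - (-2)·1.2857) / (10) = 1.6571
  δ = (5 - (-1)·1.1000 - (-1)·-0.3000 - (-2)·1.7000) / (7) = 1.3143
Residual b − A·x = (0.5485, 0.2403, -0.1425, -0.2688); ∞-norm = 0.5485

0.5485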